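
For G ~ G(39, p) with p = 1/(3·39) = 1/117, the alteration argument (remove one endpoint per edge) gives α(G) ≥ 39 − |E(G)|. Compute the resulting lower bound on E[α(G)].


E[|E(G)|] = C(39, 2)·p = 741 · (1/117) = 19/3.
E[α(G)] ≥ n − E[|E(G)|] = 39 − 19/3 = 98/3.
Numerically: ≈ 32.666667.
(This is only a lower bound; the true E[α(G)] may be larger.)

E[α(G)] ≥ 98/3 ≈ 32.666667.


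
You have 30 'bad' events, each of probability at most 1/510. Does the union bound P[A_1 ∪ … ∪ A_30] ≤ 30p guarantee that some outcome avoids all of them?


Union bound: P[∪_{i=1}^{30} A_i] ≤ Σ_i P[A_i] ≤ 30·p = 30·(1/510) = 1/17.
Numerically: 1/17 ≈ 0.05882.
Is 1/17 < 1? YES.
Since P[∪ A_i] ≤ 1/17 < 1, the complement has P[∩ A_i^c] ≥ 1 − 1/17 = 16/17 > 0, so some outcome avoids every A_i.

30·p = 1/17 ≈ 0.05882; existence CERTIFIED by the union bound.


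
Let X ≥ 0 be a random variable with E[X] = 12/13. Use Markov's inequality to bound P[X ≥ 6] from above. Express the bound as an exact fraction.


μ = E[X] = 12/13, a = 6.
Markov: P[X ≥ 6] ≤ μ/a = (12/13)/6 = 2/13.
Numerically: ≈ 0.15385.
(Since a = 6 > μ = 0.92308, the bound 2/13 is < 1 and informative.)

P[X ≥ 6] ≤ 2/13 ≈ 0.15385.


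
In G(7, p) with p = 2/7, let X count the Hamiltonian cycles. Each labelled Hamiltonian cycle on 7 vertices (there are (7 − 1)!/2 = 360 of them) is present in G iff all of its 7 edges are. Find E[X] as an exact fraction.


K_7 has (7 − 1)!/2 = 360 labelled Hamiltonian cycles.
For each such Hamiltonian cycle H, let X_H = 1 if all 7 edges of H are present in G. Then P[X_H = 1] = p^{7} = (2/7)^{7} = 128/823543.
By linearity of expectation: E[X] = Σ_H E[X_H] = 360 · p^{7} = 360 · 128/823543 = 46080/823543.
Numerically: E[X] ≈ 0.0559534.

E[X] = 360 · (2/7)^{7} = 46080/823543 ≈ 0.0559534.


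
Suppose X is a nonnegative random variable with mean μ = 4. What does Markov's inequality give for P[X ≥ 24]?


μ = E[X] = 4, a = 24.
Markov: P[X ≥ 24] ≤ μ/a = (4)/24 = 1/6.
Numerically: ≈ 0.166667.
(Since a = 24 > μ = 4.000000, the bound 1/6 is < 1 and informative.)

P[X ≥ 24] ≤ 1/6 ≈ 0.166667.


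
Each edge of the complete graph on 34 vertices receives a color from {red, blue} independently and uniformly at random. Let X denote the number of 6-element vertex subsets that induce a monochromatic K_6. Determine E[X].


Let X = Σ_S X_S over the C(34, 6) = 1344904 subsets S of size 6, where X_S = 1 if the K_6 on S is monochromatic.
For a fixed S, the K_6 on S has C(6, 2) = 15 edges. P[all 15 edges red] = (1/2)^15, and likewise for blue, so P[monochromatic] = 2·(1/2)^15 = 2^{1 − 15} = 1/16384.
By linearity: E[X] = C(34, 6) · 2^{1 − 15} = 1344904 · 1/16384 = 168113/2048.
Numerically: E[X] ≈ 82.08643.

E[X] = C(34,6)·2^(1−C(6,2)) = 168113/2048 ≈ 82.08643.


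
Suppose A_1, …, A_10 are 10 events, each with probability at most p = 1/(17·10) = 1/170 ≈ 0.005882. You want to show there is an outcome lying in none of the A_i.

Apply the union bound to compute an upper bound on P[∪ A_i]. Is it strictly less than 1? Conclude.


Union bound: P[∪_{i=1}^{10} A_i] ≤ Σ_i P[A_i] ≤ 10·p = 10·(1/170) = 1/17.
Numerically: 1/17 ≈ 0.058824.
Is 1/17 < 1? YES.
Since P[∪ A_i] ≤ 1/17 < 1, the complement has P[∩ A_i^c] ≥ 1 − 1/17 = 16/17 > 0, so some outcome avoids every A_i.

10·p = 1/17 ≈ 0.058824; existence CERTIFIED by the union bound.


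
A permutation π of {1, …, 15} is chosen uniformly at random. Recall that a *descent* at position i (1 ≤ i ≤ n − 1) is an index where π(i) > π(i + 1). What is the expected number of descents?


Write X = Σ X_I over i = 1, …, 14, with X_I the indicator of one descent.
There are 14 indicators.
For each fixed i, the pair (π(i), π(i+1)) is a uniformly random ordered pair of distinct values from {1, …, 15}; by symmetry P[π(i) > π(i+1)] = 1/2.
By linearity: E[X] = 14 · (1/2) = (15 − 1) · (1/2) = 7 ≈ 7.000000.

E[X] = 7 = 7.000000.


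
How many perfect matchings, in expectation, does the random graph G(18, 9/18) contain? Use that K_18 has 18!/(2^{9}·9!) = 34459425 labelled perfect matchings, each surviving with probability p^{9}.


K_18 has 18!/(2^{9}·9!) = 34459425 labelled perfect matchings.
For each such perfect matching H, let X_H = 1 if all 9 edges of H are present in G. Then P[X_H = 1] = p^{9} = (1/2)^{9} = 1/512.
By linearity of expectation: E[X] = Σ_H E[X_H] = 34459425 · p^{9} = 34459425 · 1/512 = 34459425/512.
Numerically: E[X] ≈ 67304.

E[X] = 34459425 · (1/2)^{9} = 34459425/512 ≈ 67304.


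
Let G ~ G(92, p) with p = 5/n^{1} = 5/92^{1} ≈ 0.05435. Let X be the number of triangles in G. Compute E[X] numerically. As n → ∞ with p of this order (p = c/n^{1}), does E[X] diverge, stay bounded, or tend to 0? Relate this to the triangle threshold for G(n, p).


Number of potential triangles: C(92, 3) = 125580.
Each occurs with probability p³ ≈ (0.05435)³ ≈ 1.605264e-04.
By linearity: E[X] = C(92, 3)·p³ ≈ 125580 · 1.605264e-04 ≈ 20.1589.
Here α = 1, so p = 5/n is exactly at the triangle threshold p ~ 1/n. Asymptotically E[X] → c³/6 = 5³/6 = 125/6 ≈ 20.8333, a bounded constant. In this regime the triangle count is asymptotically Poisson(c³/6).

E[X] ≈ 20.1589; in regime p = Θ(1/n^{1}) E[X] stays bounded (at the triangle threshold p ~ 1/n).


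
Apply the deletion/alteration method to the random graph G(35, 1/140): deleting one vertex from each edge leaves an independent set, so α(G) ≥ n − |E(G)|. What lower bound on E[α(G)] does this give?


E[|E(G)|] = C(35, 2)·p = 595 · (1/140) = 17/4.
E[α(G)] ≥ n − E[|E(G)|] = 35 − 17/4 = 123/4.
Numerically: ≈ 30.750000.
(This is only a lower bound; the true E[α(G)] may be larger.)

E[α(G)] ≥ 123/4 ≈ 30.750000.


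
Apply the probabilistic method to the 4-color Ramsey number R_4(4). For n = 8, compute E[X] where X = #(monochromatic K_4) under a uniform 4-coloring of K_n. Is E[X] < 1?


E[X] = C(8, 4) · 4^{1 − 6} = 70 · 4^{−5} = 70/1024.
As a reduced fraction: E[X] = 35/512 ≈ 0.068359.
Is E[X] < 1? YES.
Since E[X] < 1, there exists a 4-coloring of K_{8} with no monochromatic K_4; hence R_4(4) > 8.

E[X] = 35/512 ≈ 0.068359; E[X] < 1, so R_4(4) > 8.


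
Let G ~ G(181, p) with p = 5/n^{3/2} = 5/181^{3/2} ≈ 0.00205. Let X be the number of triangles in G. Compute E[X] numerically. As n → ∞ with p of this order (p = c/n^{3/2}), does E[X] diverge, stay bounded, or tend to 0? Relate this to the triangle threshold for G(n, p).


Number of potential triangles: C(181, 3) = 971970.
Each occurs with probability p³ ≈ (0.00205)³ ≈ 8.65678e-09.
By linearity: E[X] = C(181, 3)·p³ ≈ 971970 · 8.65678e-09 ≈ 0.008.
Since α = 3/2 > 1, p = c/n^{3/2} = o(1/n) is below the triangle threshold p ~ 1/n. Asymptotically E[X] ~ (c³/6)·n^{3(1−α)} = (5³/6)·n^{-1.5} → 0, so by Markov's inequality G has no triangles w.h.p.

E[X] ≈ 0.008; in regime p = Θ(1/n^{3/2}) E[X] tends to 0 (below the triangle threshold p ~ 1/n).


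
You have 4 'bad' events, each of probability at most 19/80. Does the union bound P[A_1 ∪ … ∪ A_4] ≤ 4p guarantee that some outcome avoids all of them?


Union bound: P[∪_{i=1}^{4} A_i] ≤ Σ_i P[A_i] ≤ 4·p = 4·(19/80) = 19/20.
Numerically: 19/20 ≈ 0.95000.
Is 19/20 < 1? YES.
Since P[∪ A_i] ≤ 19/20 < 1, the complement has P[∩ A_i^c] ≥ 1 − 19/20 = 1/20 > 0, so some outcome avoids every A_i.

4·p = 19/20 ≈ 0.95000; existence CERTIFIED by the union bound.


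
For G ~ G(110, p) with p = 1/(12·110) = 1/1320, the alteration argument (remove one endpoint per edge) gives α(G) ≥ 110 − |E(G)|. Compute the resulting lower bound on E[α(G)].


E[|E(G)|] = C(110, 2)·p = 5995 · (1/1320) = 109/24.
E[α(G)] ≥ n − E[|E(G)|] = 110 − 109/24 = 2531/24.
Numerically: ≈ 105.45833.
(This is only a lower bound; the true E[α(G)] may be larger.)

E[α(G)] ≥ 2531/24 ≈ 105.45833.


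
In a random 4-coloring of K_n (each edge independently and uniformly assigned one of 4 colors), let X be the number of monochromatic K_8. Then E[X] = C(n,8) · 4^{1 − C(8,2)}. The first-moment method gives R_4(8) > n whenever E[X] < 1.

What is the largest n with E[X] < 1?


We need C(n, 8) · 4^{1 − 28} < 1, i.e. C(n, 8) < 4^{28 − 1} = 18014398509481984.
Check values of n near the boundary:
  n = 406: C(406, 8) = 17082453897995850; 17082453897995850 < 18014398509481984? YES
  n = 407: C(407, 8) = 17424959239309050; 17424959239309050 < 18014398509481984? YES
  n = 408: C(408, 8) = 17773458424095231; 17773458424095231 < 18014398509481984? YES
  n = 409: C(409, 8) = 18128041135797879; 18128041135797879 < 18014398509481984? NO
The largest n with C(n, 8) < 18014398509481984 is n = 408 (where E[X] = 17773458424095231/18014398509481984 ≈ 0.9866). Hence R_4(8) > 408, i.e. R_4(8) ≥ 409.

Largest n = 408; hence R_4(8) > 408.


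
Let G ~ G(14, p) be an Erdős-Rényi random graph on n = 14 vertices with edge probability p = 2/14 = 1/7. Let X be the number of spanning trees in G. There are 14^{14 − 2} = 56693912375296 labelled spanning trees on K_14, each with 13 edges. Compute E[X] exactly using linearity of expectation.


K_14 has 14^{14 − 2} = 56693912375296 labelled spanning trees.
For each such spanning tree H, let X_H = 1 if all 13 edges of H are present in G. Then P[X_H = 1] = p^{13} = (1/7)^{13} = 1/96889010407.
By linearity of expectation: E[X] = Σ_H E[X_H] = 56693912375296 · p^{13} = 56693912375296 · 1/96889010407 = 4096/7.
Numerically: E[X] ≈ 585.14.

E[X] = 56693912375296 · (1/7)^{13} = 4096/7 ≈ 585.14.


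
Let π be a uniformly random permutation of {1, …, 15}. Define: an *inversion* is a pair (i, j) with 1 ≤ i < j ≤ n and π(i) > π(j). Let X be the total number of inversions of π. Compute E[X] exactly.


Write X = Σ X_I over the C(15, 2) = 105 pairs i < j, with X_I the indicator of one inversion.
There are 105 indicators.
For each fixed pair i < j, the values π(i) and π(j) are two distinct elements of {1, …, 15} in uniformly random order; by symmetry P[π(i) > π(j)] = 1/2.
By linearity: E[X] = 105 · (1/2) = C(15, 2) · (1/2) = 105/2 = 105/2 ≈ 52.500.

E[X] = 105/2 = 52.500.


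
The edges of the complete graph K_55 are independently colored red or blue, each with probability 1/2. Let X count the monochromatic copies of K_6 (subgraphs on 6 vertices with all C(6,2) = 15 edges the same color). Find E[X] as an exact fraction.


Let X = Σ_S X_S over the C(55, 6) = 28989675 subsets S of size 6, where X_S = 1 if the K_6 on S is monochromatic.
For a fixed S, the K_6 on S has C(6, 2) = 15 edges. P[all 15 edges red] = (1/2)^15, and likewise for blue, so P[monochromatic] = 2·(1/2)^15 = 2^{1 − 15} = 1/16384.
By linearity of expectation: E[X] = C(55, 6) · 2^{1 − 15} = 28989675 · 1/16384 = 28989675/16384.
Numerically: E[X] ≈ 1769.389343.

E[X] = C(55,6)·2^(1−C(6,2)) = 28989675/16384 ≈ 1769.389343.


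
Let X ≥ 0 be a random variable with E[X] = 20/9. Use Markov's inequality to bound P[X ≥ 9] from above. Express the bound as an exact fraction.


μ = E[X] = 20/9, a = 9.
Markov: P[X ≥ 9] ≤ μ/a = (20/9)/9 = 20/81.
Numerically: ≈ 0.24691.
(Since a = 9 > μ = 2.22222, the bound 20/81 is < 1 and informative.)

P[X ≥ 9] ≤ 20/81 ≈ 0.24691.


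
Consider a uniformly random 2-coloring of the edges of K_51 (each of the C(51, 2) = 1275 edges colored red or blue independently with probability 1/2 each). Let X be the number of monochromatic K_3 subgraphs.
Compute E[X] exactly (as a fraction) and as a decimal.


Let X = Σ_S X_S over the C(51, 3) = 20825 subsets S of size 3, where X_S = 1 if the K_3 on S is monochromatic.
For a fixed S, the K_3 on S has C(3, 2) = 3 edges. P[all 3 edges red] = (1/2)^3, and likewise for blue, so P[monochromatic] = 2·(1/2)^3 = 2^{1 − 3} = 1/4.
By linearity: E[X] = C(51, 3) · 2^{1 − 3} = 20825 · 1/4 = 20825/4.
Numerically: E[X] ≈ 5206.250.

E[X] = C(51,3)·2^(1−C(3,2)) = 20825/4 ≈ 5206.250.


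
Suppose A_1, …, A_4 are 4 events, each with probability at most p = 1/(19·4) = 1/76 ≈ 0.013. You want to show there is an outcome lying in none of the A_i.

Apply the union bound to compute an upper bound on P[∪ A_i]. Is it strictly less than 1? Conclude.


Union bound: P[∪_{i=1}^{4} A_i] ≤ Σ_i P[A_i] ≤ 4·p = 4·(1/76) = 1/19.
Numerically: 1/19 ≈ 0.053.
Is 1/19 < 1? YES.
Since P[∪ A_i] ≤ 1/19 < 1, the complement has P[∩ A_i^c] ≥ 1 − 1/19 = 18/19 > 0, so some outcome avoids every A_i.

4·p = 1/19 ≈ 0.053; existence CERTIFIED by the union bound.


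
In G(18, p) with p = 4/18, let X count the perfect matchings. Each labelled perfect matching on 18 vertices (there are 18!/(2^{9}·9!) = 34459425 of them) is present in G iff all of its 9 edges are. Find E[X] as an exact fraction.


K_18 has 18!/(2^{9}·9!) = 34459425 labelled perfect matchings.
For each such perfect matching H, let X_H = 1 if all 9 edges of H are present in G. Then P[X_H = 1] = p^{9} = (2/9)^{9} = 512/387420489.
By linearity: E[X] = Σ_H E[X_H] = 34459425 · p^{9} = 34459425 · 512/387420489 = 217817600/4782969.
Numerically: E[X] ≈ 45.54.

E[X] = 34459425 · (2/9)^{9} = 217817600/4782969 ≈ 45.54.


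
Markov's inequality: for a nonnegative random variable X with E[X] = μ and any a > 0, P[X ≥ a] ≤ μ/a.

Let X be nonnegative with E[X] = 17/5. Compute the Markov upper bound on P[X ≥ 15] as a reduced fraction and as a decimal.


μ = E[X] = 17/5, a = 15.
Markov: P[X ≥ 15] ≤ μ/a = (17/5)/15 = 17/75.
Numerically: ≈ 0.2267.
(Since a = 15 > μ = 3.4000, the bound 17/75 is < 1 and informative.)

P[X ≥ 15] ≤ 17/75 ≈ 0.2267.


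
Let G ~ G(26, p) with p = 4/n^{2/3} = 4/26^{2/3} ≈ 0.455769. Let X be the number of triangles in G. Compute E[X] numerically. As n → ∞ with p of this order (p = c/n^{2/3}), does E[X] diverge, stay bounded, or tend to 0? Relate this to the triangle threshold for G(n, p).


Number of potential triangles: C(26, 3) = 2600.
Each occurs with probability p³ ≈ (0.455769)³ ≈ 9.46745562e-02.
By linearity: E[X] = C(26, 3)·p³ ≈ 2600 · 9.46745562e-02 ≈ 246.153846.
Since α = 2/3 < 1, p = c/n^{2/3} ≫ 1/n is above the triangle threshold p ~ 1/n. Asymptotically E[X] ~ (c³/6)·n^{3(1−α)} = (4³/6)·n^{1} → ∞; triangles are abundant w.h.p.

E[X] ≈ 246.153846; in regime p = Θ(1/n^{2/3}) E[X] diverges (above the triangle threshold p ~ 1/n).


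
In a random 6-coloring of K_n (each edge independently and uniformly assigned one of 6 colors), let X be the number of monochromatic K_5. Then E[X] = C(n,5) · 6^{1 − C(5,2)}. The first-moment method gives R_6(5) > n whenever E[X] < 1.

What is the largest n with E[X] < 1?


We need C(n, 5) · 6^{1 − 10} < 1, i.e. C(n, 5) < 6^{10 − 1} = 10077696.
Check values of n near the boundary:
  n = 61: C(61, 5) = 5949147; 5949147 < 10077696? YES
  n = 62: C(62, 5) = 6471002; 6471002 < 10077696? YES
  n = 63: C(63, 5) = 7028847; 7028847 < 10077696? YES
  n = 64: C(64, 5) = 7624512; 7624512 < 10077696? YES
  n = 65: C(65, 5) = 8259888; 8259888 < 10077696? YES
  n = 66: C(66, 5) = 8936928; 8936928 < 10077696? YES
  n = 67: C(67, 5) = 9657648; 9657648 < 10077696? YES
  n = 68: C(68, 5) = 10424128; 10424128 < 10077696? NO
  n = 69: C(69, 5) = 11238513; 11238513 < 10077696? NO
  n = 70: C(70, 5) = 12103014; 12103014 < 10077696? NO
The largest n with C(n, 5) < 10077696 is n = 67 (where E[X] = 67067/69984 ≈ 0.9583). Hence R_6(5) > 67, i.e. R_6(5) ≥ 68.

Largest n = 67; hence R_6(5) > 67.


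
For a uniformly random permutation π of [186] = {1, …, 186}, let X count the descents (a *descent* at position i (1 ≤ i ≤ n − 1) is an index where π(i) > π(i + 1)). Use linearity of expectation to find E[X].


Write X = Σ X_I over i = 1, …, 185, with X_I the indicator of one descent.
There are 185 indicators.
For each fixed i, the pair (π(i), π(i+1)) is a uniformly random ordered pair of distinct values from {1, …, 186}; by symmetry P[π(i) > π(i+1)] = 1/2.
By linearity: E[X] = 185 · (1/2) = (186 − 1) · (1/2) = 185/2 ≈ 92.500.

E[X] = 185/2 = 92.500.


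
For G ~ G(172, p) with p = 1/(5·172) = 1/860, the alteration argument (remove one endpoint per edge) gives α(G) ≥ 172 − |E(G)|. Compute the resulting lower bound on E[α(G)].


E[|E(G)|] = C(172, 2)·p = 14706 · (1/860) = 171/10.
E[α(G)] ≥ n − E[|E(G)|] = 172 − 171/10 = 1549/10.
Numerically: ≈ 154.900000.
(This is only a lower bound; the true E[α(G)] may be larger.)

E[α(G)] ≥ 1549/10 ≈ 154.900000.


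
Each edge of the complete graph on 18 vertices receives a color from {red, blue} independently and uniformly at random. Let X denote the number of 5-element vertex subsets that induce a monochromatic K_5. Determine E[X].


Let X = Σ_S X_S over the C(18, 5) = 8568 subsets S of size 5, where X_S = 1 if the K_5 on S is monochromatic.
For a fixed S, the K_5 on S has C(5, 2) = 10 edges. P[all 10 edges red] = (1/2)^10, and likewise for blue, so P[monochromatic] = 2·(1/2)^10 = 2^{1 − 10} = 1/512.
By linearity: E[X] = C(18, 5) · 2^{1 − 10} = 8568 · 1/512 = 1071/64.
Numerically: E[X] ≈ 16.7344.

E[X] = C(18,5)·2^(1−C(5,2)) = 1071/64 ≈ 16.7344.


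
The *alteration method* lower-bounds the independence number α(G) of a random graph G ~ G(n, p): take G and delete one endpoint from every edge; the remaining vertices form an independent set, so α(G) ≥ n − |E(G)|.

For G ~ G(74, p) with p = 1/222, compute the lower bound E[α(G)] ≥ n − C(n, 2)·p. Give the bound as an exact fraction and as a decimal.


E[|E(G)|] = C(74, 2)·p = 2701 · (1/222) = 73/6.
E[α(G)] ≥ n − E[|E(G)|] = 74 − 73/6 = 371/6.
Numerically: ≈ 61.83333.
(This is only a lower bound; the true E[α(G)] may be larger.)

E[α(G)] ≥ 371/6 ≈ 61.83333.


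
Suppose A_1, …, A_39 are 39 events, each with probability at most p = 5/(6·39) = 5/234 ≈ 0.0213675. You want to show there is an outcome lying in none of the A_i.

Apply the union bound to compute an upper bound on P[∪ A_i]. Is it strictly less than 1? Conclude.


Union bound: P[∪_{i=1}^{39} A_i] ≤ Σ_i P[A_i] ≤ 39·p = 39·(5/234) = 5/6.
Numerically: 5/6 ≈ 0.8333333.
Is 5/6 < 1? YES.
Since P[∪ A_i] ≤ 5/6 < 1, the complement has P[∩ A_i^c] ≥ 1 − 5/6 = 1/6 > 0, so some outcome avoids every A_i.

39·p = 5/6 ≈ 0.8333333; existence CERTIFIED by the union bound.


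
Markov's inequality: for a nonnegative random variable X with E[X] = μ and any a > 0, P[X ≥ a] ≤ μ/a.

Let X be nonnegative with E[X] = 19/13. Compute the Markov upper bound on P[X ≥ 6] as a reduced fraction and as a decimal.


μ = E[X] = 19/13, a = 6.
Markov: P[X ≥ 6] ≤ μ/a = (19/13)/6 = 19/78.
Numerically: ≈ 0.244.
(Since a = 6 > μ = 1.462, the bound 19/78 is < 1 and informative.)

P[X ≥ 6] ≤ 19/78 ≈ 0.244.


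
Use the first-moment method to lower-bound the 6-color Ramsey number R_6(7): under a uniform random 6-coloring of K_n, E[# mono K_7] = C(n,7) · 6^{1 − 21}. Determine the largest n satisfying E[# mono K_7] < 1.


We need C(n, 7) · 6^{1 − 21} < 1, i.e. C(n, 7) < 6^{21 − 1} = 3656158440062976.
Check values of n near the boundary:
  n = 564: C(564, 7) = 3469685994423792; 3469685994423792 < 3656158440062976? YES
  n = 565: C(565, 7) = 3513212521235560; 3513212521235560 < 3656158440062976? YES
  n = 566: C(566, 7) = 3557206237959440; 3557206237959440 < 3656158440062976? YES
  n = 567: C(567, 7) = 3601671315933933; 3601671315933933 < 3656158440062976? YES
  n = 568: C(568, 7) = 3646611956239704; 3646611956239704 < 3656158440062976? YES
  n = 569: C(569, 7) = 3692032389858348; 3692032389858348 < 3656158440062976? NO
  n = 570: C(570, 7) = 3737936877831720; 3737936877831720 < 3656158440062976? NO
  n = 571: C(571, 7) = 3784329711421830; 3784329711421830 < 3656158440062976? NO
The largest n with C(n, 7) < 3656158440062976 is n = 568 (where E[X] = 16882462760369/16926659444736 ≈ 0.9973889). Hence R_6(7) > 568, i.e. R_6(7) ≥ 569.

Largest n = 568; hence R_6(7) > 568.


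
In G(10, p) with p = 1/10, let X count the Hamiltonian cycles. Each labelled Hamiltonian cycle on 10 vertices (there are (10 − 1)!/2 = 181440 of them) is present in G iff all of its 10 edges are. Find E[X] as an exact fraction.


K_10 has (10 − 1)!/2 = 181440 labelled Hamiltonian cycles.
For each such Hamiltonian cycle H, let X_H = 1 if all 10 edges of H are present in G. Then P[X_H = 1] = p^{10} = (1/10)^{10} = 1/10000000000.
By linearity: E[X] = Σ_H E[X_H] = 181440 · p^{10} = 181440 · 1/10000000000 = 567/31250000.
Numerically: E[X] ≈ 1.81e-05.

E[X] = 181440 · (1/10)^{10} = 567/31250000 ≈ 1.81e-05.


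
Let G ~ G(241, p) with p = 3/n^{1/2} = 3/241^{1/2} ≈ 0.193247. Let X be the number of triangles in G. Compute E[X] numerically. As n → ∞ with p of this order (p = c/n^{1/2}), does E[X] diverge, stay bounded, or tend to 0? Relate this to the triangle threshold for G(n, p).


Number of potential triangles: C(241, 3) = 2303960.
Each occurs with probability p³ ≈ (0.193247)³ ≈ 7.21669249e-03.
By linearity: E[X] = C(241, 3)·p³ ≈ 2303960 · 7.21669249e-03 ≈ 16626.970841.
Since α = 1/2 < 1, p = c/n^{1/2} ≫ 1/n is above the triangle threshold p ~ 1/n. Asymptotically E[X] ~ (c³/6)·n^{3(1−α)} = (3³/6)·n^{1.5} → ∞; triangles are abundant w.h.p.

E[X] ≈ 16626.970841; in regime p = Θ(1/n^{1/2}) E[X] diverges (above the triangle threshold p ~ 1/n).


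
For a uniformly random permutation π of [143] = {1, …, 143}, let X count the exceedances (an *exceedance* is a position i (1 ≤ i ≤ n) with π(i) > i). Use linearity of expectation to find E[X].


Write X = Σ_{i=1}^{143} X_i, where X_i = 1_{π(i) > i}.
For each fixed i, π(i) is uniform over {1, …, 143} (marginal of a uniform permutation), so P[π(i) > i] = (n − i)/n. Summing: Σ_{i=1}^{143} (n − i)/n = (0 + 1 + … + 142)/143 = 143(143 − 1)/(2·143) = (143 − 1)/2.
Hence E[X] = Σ_{i=1}^{143} (143 − i)/143 = 71 ≈ 71.0000.

E[X] = 71 = 71.0000.


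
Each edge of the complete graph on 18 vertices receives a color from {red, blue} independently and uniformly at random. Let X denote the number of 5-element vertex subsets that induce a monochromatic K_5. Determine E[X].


Let X = Σ_S X_S over the C(18, 5) = 8568 subsets S of size 5, where X_S = 1 if the K_5 on S is monochromatic.
For a fixed S, the K_5 on S has C(5, 2) = 10 edges. P[all 10 edges red] = (1/2)^10, and likewise for blue, so P[monochromatic] = 2·(1/2)^10 = 2^{1 − 10} = 1/512.
Summing: E[X] = C(18, 5) · 2^{1 − 10} = 8568 · 1/512 = 1071/64.
Numerically: E[X] ≈ 16.734.

E[X] = C(18,5)·2^(1−C(5,2)) = 1071/64 ≈ 16.734.


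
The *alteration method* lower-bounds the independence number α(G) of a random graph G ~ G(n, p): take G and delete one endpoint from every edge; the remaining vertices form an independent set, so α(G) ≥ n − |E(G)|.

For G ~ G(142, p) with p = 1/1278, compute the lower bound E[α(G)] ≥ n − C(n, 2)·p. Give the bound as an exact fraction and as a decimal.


E[|E(G)|] = C(142, 2)·p = 10011 · (1/1278) = 47/6.
E[α(G)] ≥ n − E[|E(G)|] = 142 − 47/6 = 805/6.
Numerically: ≈ 134.167.
(This is only a lower bound; the true E[α(G)] may be larger.)

E[α(G)] ≥ 805/6 ≈ 134.167.


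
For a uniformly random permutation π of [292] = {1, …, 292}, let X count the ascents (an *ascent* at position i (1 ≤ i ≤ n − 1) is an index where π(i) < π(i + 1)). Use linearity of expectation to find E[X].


Write X = Σ X_I over i = 1, …, 291, with X_I the indicator of one ascent.
There are 291 indicators.
For each fixed i, the pair (π(i), π(i+1)) is a uniformly random ordered pair of distinct values from {1, …, 292}; by symmetry P[π(i) < π(i+1)] = 1/2.
By linearity: E[X] = 291 · (1/2) = (292 − 1) · (1/2) = 291/2 ≈ 145.5000.

E[X] = 291/2 = 145.5000.


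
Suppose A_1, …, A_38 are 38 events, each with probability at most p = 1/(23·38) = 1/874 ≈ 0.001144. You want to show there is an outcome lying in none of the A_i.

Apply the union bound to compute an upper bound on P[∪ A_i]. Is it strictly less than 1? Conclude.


Union bound: P[∪_{i=1}^{38} A_i] ≤ Σ_i P[A_i] ≤ 38·p = 38·(1/874) = 1/23.
Numerically: 1/23 ≈ 0.043478.
Is 1/23 < 1? YES.
Since P[∪ A_i] ≤ 1/23 < 1, the complement has P[∩ A_i^c] ≥ 1 − 1/23 = 22/23 > 0, so some outcome avoids every A_i.

38·p = 1/23 ≈ 0.043478; existence CERTIFIED by the union bound.


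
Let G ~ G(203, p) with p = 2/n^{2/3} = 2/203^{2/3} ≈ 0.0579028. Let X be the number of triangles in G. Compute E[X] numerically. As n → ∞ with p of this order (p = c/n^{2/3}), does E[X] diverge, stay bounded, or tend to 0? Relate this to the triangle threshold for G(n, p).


Number of potential triangles: C(203, 3) = 1373701.
Each occurs with probability p³ ≈ (0.0579028)³ ≈ 1.94132350e-04.
By linearity: E[X] = C(203, 3)·p³ ≈ 1373701 · 1.94132350e-04 ≈ 266.679803.
Since α = 2/3 < 1, p = c/n^{2/3} ≫ 1/n is above the triangle threshold p ~ 1/n. Asymptotically E[X] ~ (c³/6)·n^{3(1−α)} = (2³/6)·n^{1} → ∞; triangles are abundant w.h.p.

E[X] ≈ 266.679803; in regime p = Θ(1/n^{2/3}) E[X] diverges (above the triangle threshold p ~ 1/n).


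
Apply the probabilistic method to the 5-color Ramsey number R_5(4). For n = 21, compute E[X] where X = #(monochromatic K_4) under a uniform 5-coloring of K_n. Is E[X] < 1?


E[X] = C(21, 4) · 5^{1 − 6} = 5985 · 5^{−5} = 5985/3125.
As a reduced fraction: E[X] = 1197/625 ≈ 1.9152.
Is E[X] < 1? NO.
Since E[X] ≥ 1, the first-moment bound is inconclusive at n = 21; it does NOT by itself certify R_5(4) > 21.

E[X] = 1197/625 ≈ 1.9152; E[X] ≥ 1; first-moment method inconclusive here.


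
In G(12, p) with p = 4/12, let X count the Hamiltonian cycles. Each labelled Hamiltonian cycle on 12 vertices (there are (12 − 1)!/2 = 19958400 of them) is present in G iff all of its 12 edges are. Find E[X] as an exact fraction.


K_12 has (12 − 1)!/2 = 19958400 labelled Hamiltonian cycles.
For each such Hamiltonian cycle H, let X_H = 1 if all 12 edges of H are present in G. Then P[X_H = 1] = p^{12} = (1/3)^{12} = 1/531441.
By linearity: E[X] = Σ_H E[X_H] = 19958400 · p^{12} = 19958400 · 1/531441 = 246400/6561.
Numerically: E[X] ≈ 37.5553.

E[X] = 19958400 · (1/3)^{12} = 246400/6561 ≈ 37.5553.


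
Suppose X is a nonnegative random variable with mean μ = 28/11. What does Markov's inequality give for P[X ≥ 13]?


μ = E[X] = 28/11, a = 13.
Markov: P[X ≥ 13] ≤ μ/a = (28/11)/13 = 28/143.
Numerically: ≈ 0.1958.
(Since a = 13 > μ = 2.5455, the bound 28/143 is < 1 and informative.)

P[X ≥ 13] ≤ 28/143 ≈ 0.1958.


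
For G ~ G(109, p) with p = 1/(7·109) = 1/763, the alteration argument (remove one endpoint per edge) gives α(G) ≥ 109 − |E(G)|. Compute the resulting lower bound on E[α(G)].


E[|E(G)|] = C(109, 2)·p = 5886 · (1/763) = 54/7.
E[α(G)] ≥ n − E[|E(G)|] = 109 − 54/7 = 709/7.
Numerically: ≈ 101.285714.
(This is only a lower bound; the true E[α(G)] may be larger.)

E[α(G)] ≥ 709/7 ≈ 101.285714.


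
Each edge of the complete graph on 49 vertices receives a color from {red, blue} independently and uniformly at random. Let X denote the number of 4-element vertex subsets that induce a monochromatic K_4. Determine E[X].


Let X = Σ_S X_S over the C(49, 4) = 211876 subsets S of size 4, where X_S = 1 if the K_4 on S is monochromatic.
For a fixed S, the K_4 on S has C(4, 2) = 6 edges. P[all 6 edges red] = (1/2)^6, and likewise for blue, so P[monochromatic] = 2·(1/2)^6 = 2^{1 − 6} = 1/32.
By linearity: E[X] = C(49, 4) · 2^{1 − 6} = 211876 · 1/32 = 52969/8.
Numerically: E[X] ≈ 6621.1250.

E[X] = C(49,4)·2^(1−C(4,2)) = 52969/8 ≈ 6621.1250.


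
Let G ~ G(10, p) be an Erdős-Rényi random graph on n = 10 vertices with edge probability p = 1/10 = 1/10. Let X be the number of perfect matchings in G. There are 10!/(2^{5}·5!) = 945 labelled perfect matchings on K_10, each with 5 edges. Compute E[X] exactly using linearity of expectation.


K_10 has 10!/(2^{5}·5!) = 945 labelled perfect matchings.
For each such perfect matching H, let X_H = 1 if all 5 edges of H are present in G. Then P[X_H = 1] = p^{5} = (1/10)^{5} = 1/100000.
Summing the indicators: E[X] = Σ_H E[X_H] = 945 · p^{5} = 945 · 1/100000 = 189/20000.
Numerically: E[X] ≈ 0.00945.

E[X] = 945 · (1/10)^{5} = 189/20000 ≈ 0.00945.


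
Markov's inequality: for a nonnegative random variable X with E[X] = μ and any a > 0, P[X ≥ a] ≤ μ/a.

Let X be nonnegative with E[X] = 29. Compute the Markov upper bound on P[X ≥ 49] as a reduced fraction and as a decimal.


μ = E[X] = 29, a = 49.
Markov: P[X ≥ 49] ≤ μ/a = (29)/49 = 29/49.
Numerically: ≈ 0.591837.
(Since a = 49 > μ = 29.000000, the bound 29/49 is < 1 and informative.)

P[X ≥ 49] ≤ 29/49 ≈ 0.591837.


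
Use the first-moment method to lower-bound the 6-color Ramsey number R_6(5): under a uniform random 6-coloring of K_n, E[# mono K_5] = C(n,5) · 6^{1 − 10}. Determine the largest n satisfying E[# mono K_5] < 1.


We need C(n, 5) · 6^{1 − 10} < 1, i.e. C(n, 5) < 6^{10 − 1} = 10077696.
Check values of n near the boundary:
  n = 65: C(65, 5) = 8259888; 8259888 < 10077696? YES
  n = 66: C(66, 5) = 8936928; 8936928 < 10077696? YES
  n = 67: C(67, 5) = 9657648; 9657648 < 10077696? YES
  n = 68: C(68, 5) = 10424128; 10424128 < 10077696? NO
The largest n with C(n, 5) < 10077696 is n = 67 (where E[X] = 67067/69984 ≈ 0.958). Hence R_6(5) > 67, i.e. R_6(5) ≥ 68.

Largest n = 67; hence R_6(5) > 67.


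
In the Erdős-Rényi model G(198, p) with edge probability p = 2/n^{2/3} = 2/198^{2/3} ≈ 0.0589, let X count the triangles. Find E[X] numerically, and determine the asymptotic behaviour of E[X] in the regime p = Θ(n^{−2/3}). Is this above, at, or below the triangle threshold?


Number of potential triangles: C(198, 3) = 1274196.
Each occurs with probability p³ ≈ (0.0589)³ ≈ 2.04061e-04.
By linearity: E[X] = C(198, 3)·p³ ≈ 1274196 · 2.04061e-04 ≈ 260.013.
Since α = 2/3 < 1, p = c/n^{2/3} ≫ 1/n is above the triangle threshold p ~ 1/n. Asymptotically E[X] ~ (c³/6)·n^{3(1−α)} = (2³/6)·n^{1} → ∞; triangles are abundant w.h.p.

E[X] ≈ 260.013; in regime p = Θ(1/n^{2/3}) E[X] diverges (above the triangle threshold p ~ 1/n).


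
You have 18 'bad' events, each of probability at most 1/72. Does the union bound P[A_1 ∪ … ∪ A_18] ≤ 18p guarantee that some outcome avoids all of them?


Union bound: P[∪_{i=1}^{18} A_i] ≤ Σ_i P[A_i] ≤ 18·p = 18·(1/72) = 1/4.
Numerically: 1/4 ≈ 0.2500000.
Is 1/4 < 1? YES.
Since P[∪ A_i] ≤ 1/4 < 1, the complement has P[∩ A_i^c] ≥ 1 − 1/4 = 3/4 > 0, so some outcome avoids every A_i.

18·p = 1/4 ≈ 0.2500000; existence CERTIFIED by the union bound.


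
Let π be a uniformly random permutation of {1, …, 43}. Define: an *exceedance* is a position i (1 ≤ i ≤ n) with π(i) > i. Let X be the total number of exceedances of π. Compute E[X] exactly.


Write X = Σ_{i=1}^{43} X_i, where X_i = 1_{π(i) > i}.
For each fixed i, π(i) is uniform over {1, …, 43} (marginal of a uniform permutation), so P[π(i) > i] = (n − i)/n. Summing: Σ_{i=1}^{43} (n − i)/n = (0 + 1 + … + 42)/43 = 43(43 − 1)/(2·43) = (43 − 1)/2.
Hence E[X] = Σ_{i=1}^{43} (43 − i)/43 = 21 ≈ 21.00000.

E[X] = 21 = 21.00000.


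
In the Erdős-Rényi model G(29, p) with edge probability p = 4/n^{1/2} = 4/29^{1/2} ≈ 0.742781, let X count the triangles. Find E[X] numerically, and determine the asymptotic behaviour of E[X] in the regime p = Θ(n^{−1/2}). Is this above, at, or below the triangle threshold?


Number of potential triangles: C(29, 3) = 3654.
Each occurs with probability p³ ≈ (0.742781)³ ≈ 4.09810401e-01.
By linearity: E[X] = C(29, 3)·p³ ≈ 3654 · 4.09810401e-01 ≈ 1497.447207.
Since α = 1/2 < 1, p = c/n^{1/2} ≫ 1/n is above the triangle threshold p ~ 1/n. Asymptotically E[X] ~ (c³/6)·n^{3(1−α)} = (4³/6)·n^{1.5} → ∞; triangles are abundant w.h.p.

E[X] ≈ 1497.447207; in regime p = Θ(1/n^{1/2}) E[X] diverges (above the triangle threshold p ~ 1/n).


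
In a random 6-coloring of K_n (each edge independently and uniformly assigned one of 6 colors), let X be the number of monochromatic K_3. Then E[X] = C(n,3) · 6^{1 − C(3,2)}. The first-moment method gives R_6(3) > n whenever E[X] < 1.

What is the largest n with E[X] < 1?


We need C(n, 3) · 6^{1 − 3} < 1, i.e. C(n, 3) < 6^{3 − 1} = 36.
Check values of n near the boundary:
  n = 4: C(4, 3) = 4; 4 < 36? YES
  n = 5: C(5, 3) = 10; 10 < 36? YES
  n = 6: C(6, 3) = 20; 20 < 36? YES
  n = 7: C(7, 3) = 35; 35 < 36? YES
  n = 8: C(8, 3) = 56; 56 < 36? NO
  n = 9: C(9, 3) = 84; 84 < 36? NO
  n = 10: C(10, 3) = 120; 120 < 36? NO
The largest n with C(n, 3) < 36 is n = 7 (where E[X] = 35/36 ≈ 0.9722). Hence R_6(3) > 7, i.e. R_6(3) ≥ 8.

Largest n = 7; hence R_6(3) > 7.


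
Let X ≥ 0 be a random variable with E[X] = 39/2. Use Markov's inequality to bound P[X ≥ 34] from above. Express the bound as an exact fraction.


μ = E[X] = 39/2, a = 34.
Markov: P[X ≥ 34] ≤ μ/a = (39/2)/34 = 39/68.
Numerically: ≈ 0.5735.
(Since a = 34 > μ = 19.5000, the bound 39/68 is < 1 and informative.)

P[X ≥ 34] ≤ 39/68 ≈ 0.5735.


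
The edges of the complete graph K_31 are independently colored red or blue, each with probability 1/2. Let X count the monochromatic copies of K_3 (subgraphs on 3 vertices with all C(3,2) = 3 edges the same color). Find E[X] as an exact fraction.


Let X = Σ_S X_S over the C(31, 3) = 4495 subsets S of size 3, where X_S = 1 if the K_3 on S is monochromatic.
For a fixed S, the K_3 on S has C(3, 2) = 3 edges. P[all 3 edges red] = (1/2)^3, and likewise for blue, so P[monochromatic] = 2·(1/2)^3 = 2^{1 − 3} = 1/4.
By linearity: E[X] = C(31, 3) · 2^{1 − 3} = 4495 · 1/4 = 4495/4.
Numerically: E[X] ≈ 1123.7500.

E[X] = C(31,3)·2^(1−C(3,2)) = 4495/4 ≈ 1123.7500.


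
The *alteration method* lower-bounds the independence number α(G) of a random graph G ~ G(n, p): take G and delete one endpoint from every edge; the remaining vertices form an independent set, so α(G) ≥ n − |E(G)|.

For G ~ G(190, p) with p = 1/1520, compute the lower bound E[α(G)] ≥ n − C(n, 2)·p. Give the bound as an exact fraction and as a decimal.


E[|E(G)|] = C(190, 2)·p = 17955 · (1/1520) = 189/16.
E[α(G)] ≥ n − E[|E(G)|] = 190 − 189/16 = 2851/16.
Numerically: ≈ 178.18750.
(This is only a lower bound; the true E[α(G)] may be larger.)

E[α(G)] ≥ 2851/16 ≈ 178.18750.


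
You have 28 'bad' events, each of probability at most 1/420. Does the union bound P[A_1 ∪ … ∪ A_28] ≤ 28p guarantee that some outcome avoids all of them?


Union bound: P[∪_{i=1}^{28} A_i] ≤ Σ_i P[A_i] ≤ 28·p = 28·(1/420) = 1/15.
Numerically: 1/15 ≈ 0.0667.
Is 1/15 < 1? YES.
Since P[∪ A_i] ≤ 1/15 < 1, the complement has P[∩ A_i^c] ≥ 1 − 1/15 = 14/15 > 0, so some outcome avoids every A_i.

28·p = 1/15 ≈ 0.0667; existence CERTIFIED by the union bound.


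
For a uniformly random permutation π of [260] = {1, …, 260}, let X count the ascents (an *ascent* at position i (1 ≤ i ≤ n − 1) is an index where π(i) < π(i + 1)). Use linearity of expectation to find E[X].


Write X = Σ X_I over i = 1, …, 259, with X_I the indicator of one ascent.
There are 259 indicators.
For each fixed i, the pair (π(i), π(i+1)) is a uniformly random ordered pair of distinct values from {1, …, 260}; by symmetry P[π(i) < π(i+1)] = 1/2.
By linearity: E[X] = 259 · (1/2) = (260 − 1) · (1/2) = 259/2 ≈ 129.5000.

E[X] = 259/2 = 129.5000.


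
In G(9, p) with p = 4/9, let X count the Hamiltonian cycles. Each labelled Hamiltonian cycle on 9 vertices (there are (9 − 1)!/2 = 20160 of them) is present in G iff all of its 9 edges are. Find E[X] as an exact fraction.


K_9 has (9 − 1)!/2 = 20160 labelled Hamiltonian cycles.
For each such Hamiltonian cycle H, let X_H = 1 if all 9 edges of H are present in G. Then P[X_H = 1] = p^{9} = (4/9)^{9} = 262144/387420489.
By linearity of expectation: E[X] = Σ_H E[X_H] = 20160 · p^{9} = 20160 · 262144/387420489 = 587202560/43046721.
Numerically: E[X] ≈ 13.641.

E[X] = 20160 · (4/9)^{9} = 587202560/43046721 ≈ 13.641.


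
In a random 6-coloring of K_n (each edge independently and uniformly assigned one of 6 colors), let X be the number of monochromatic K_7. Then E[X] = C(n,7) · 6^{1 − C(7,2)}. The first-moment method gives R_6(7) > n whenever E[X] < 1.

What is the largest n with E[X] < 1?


We need C(n, 7) · 6^{1 − 21} < 1, i.e. C(n, 7) < 6^{21 − 1} = 3656158440062976.
Check values of n near the boundary:
  n = 564: C(564, 7) = 3469685994423792; 3469685994423792 < 3656158440062976? YES
  n = 565: C(565, 7) = 3513212521235560; 3513212521235560 < 3656158440062976? YES
  n = 566: C(566, 7) = 3557206237959440; 3557206237959440 < 3656158440062976? YES
  n = 567: C(567, 7) = 3601671315933933; 3601671315933933 < 3656158440062976? YES
  n = 568: C(568, 7) = 3646611956239704; 3646611956239704 < 3656158440062976? YES
  n = 569: C(569, 7) = 3692032389858348; 3692032389858348 < 3656158440062976? NO
  n = 570: C(570, 7) = 3737936877831720; 3737936877831720 < 3656158440062976? NO
The largest n with C(n, 7) < 3656158440062976 is n = 568 (where E[X] = 16882462760369/16926659444736 ≈ 0.997389). Hence R_6(7) > 568, i.e. R_6(7) ≥ 569.

Largest n = 568; hence R_6(7) > 568.


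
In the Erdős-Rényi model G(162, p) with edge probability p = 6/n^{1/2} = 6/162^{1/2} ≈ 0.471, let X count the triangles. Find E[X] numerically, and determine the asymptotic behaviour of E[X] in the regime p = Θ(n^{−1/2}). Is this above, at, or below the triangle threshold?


Number of potential triangles: C(162, 3) = 695520.
Each occurs with probability p³ ≈ (0.471)³ ≈ 1.04757e-01.
By linearity: E[X] = C(162, 3)·p³ ≈ 695520 · 1.04757e-01 ≈ 72860.283.
Since α = 1/2 < 1, p = c/n^{1/2} ≫ 1/n is above the triangle threshold p ~ 1/n. Asymptotically E[X] ~ (c³/6)·n^{3(1−α)} = (6³/6)·n^{1.5} → ∞; triangles are abundant w.h.p.

E[X] ≈ 72860.283; in regime p = Θ(1/n^{1/2}) E[X] diverges (above the triangle threshold p ~ 1/n).


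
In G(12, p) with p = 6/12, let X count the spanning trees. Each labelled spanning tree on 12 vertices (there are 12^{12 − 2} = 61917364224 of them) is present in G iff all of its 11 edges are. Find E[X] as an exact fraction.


K_12 has 12^{12 − 2} = 61917364224 labelled spanning trees.
For each such spanning tree H, let X_H = 1 if all 11 edges of H are present in G. Then P[X_H = 1] = p^{11} = (1/2)^{11} = 1/2048.
By linearity of expectation: E[X] = Σ_H E[X_H] = 61917364224 · p^{11} = 61917364224 · 1/2048 = 30233088.
Numerically: E[X] ≈ 3.02e+07.

E[X] = 61917364224 · (1/2)^{11} = 30233088 ≈ 3.02e+07.


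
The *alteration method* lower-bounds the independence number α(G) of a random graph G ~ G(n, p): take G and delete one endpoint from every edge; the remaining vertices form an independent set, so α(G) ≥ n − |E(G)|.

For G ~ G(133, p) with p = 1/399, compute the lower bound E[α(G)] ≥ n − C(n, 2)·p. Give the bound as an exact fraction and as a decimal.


E[|E(G)|] = C(133, 2)·p = 8778 · (1/399) = 22.
E[α(G)] ≥ n − E[|E(G)|] = 133 − 22 = 111.
Numerically: ≈ 111.000.
(This is only a lower bound; the true E[α(G)] may be larger.)

E[α(G)] ≥ 111 ≈ 111.000.


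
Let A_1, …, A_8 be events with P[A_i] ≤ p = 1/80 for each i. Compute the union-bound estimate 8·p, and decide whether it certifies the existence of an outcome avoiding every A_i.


Union bound: P[∪_{i=1}^{8} A_i] ≤ Σ_i P[A_i] ≤ 8·p = 8·(1/80) = 1/10.
Numerically: 1/10 ≈ 0.1000.
Is 1/10 < 1? YES.
Since P[∪ A_i] ≤ 1/10 < 1, the complement has P[∩ A_i^c] ≥ 1 − 1/10 = 9/10 > 0, so some outcome avoids every A_i.

8·p = 1/10 ≈ 0.1000; existence CERTIFIED by the union bound.


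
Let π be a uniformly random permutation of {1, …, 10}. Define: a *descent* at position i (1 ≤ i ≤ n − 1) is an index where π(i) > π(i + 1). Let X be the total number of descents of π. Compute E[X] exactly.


Write X = Σ X_I over i = 1, …, 9, with X_I the indicator of one descent.
There are 9 indicators.
For each fixed i, the pair (π(i), π(i+1)) is a uniformly random ordered pair of distinct values from {1, …, 10}; by symmetry P[π(i) > π(i+1)] = 1/2.
By linearity: E[X] = 9 · (1/2) = (10 − 1) · (1/2) = 9/2 ≈ 4.500.

E[X] = 9/2 = 4.500.
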